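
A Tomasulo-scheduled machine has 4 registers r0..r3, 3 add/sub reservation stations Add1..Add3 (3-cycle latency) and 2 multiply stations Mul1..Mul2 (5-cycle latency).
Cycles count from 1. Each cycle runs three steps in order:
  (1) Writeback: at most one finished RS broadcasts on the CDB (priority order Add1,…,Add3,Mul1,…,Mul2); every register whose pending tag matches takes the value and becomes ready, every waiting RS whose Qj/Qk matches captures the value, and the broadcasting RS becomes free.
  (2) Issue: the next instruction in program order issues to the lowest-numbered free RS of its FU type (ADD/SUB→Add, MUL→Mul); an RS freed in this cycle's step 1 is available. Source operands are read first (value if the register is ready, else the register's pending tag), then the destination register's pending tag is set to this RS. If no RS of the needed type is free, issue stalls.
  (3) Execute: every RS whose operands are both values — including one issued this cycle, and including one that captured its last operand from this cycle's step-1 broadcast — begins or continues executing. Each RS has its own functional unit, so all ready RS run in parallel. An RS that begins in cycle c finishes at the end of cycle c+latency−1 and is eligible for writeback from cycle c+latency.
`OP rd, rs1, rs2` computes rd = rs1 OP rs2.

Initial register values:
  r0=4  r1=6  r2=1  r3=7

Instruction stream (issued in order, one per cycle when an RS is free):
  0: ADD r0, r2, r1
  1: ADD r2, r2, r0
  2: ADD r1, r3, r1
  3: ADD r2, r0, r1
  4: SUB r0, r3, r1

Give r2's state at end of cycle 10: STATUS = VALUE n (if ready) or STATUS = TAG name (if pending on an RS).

STATUS = VALUE 20

  c1: issue ADD r0<-Add1  regs: r0:Add1,r1:6,r2:1,r3:7
  c2: issue ADD r2<-Add2  regs: r0:Add1,r1:6,r2:Add2,r3:7
  c3: issue ADD r1<-Add3  regs: r0:Add1,r1:Add3,r2:Add2,r3:7
  c4: CDB Add1=7; issue ADD r2<-Add1  regs: r0:7,r1:Add3,r2:Add1,r3:7
  c5: stall  regs: r0:7,r1:Add3,r2:Add1,r3:7
  c6: CDB Add3=13; issue SUB r0<-Add3  regs: r0:Add3,r1:13,r2:Add1,r3:7
  c7: CDB Add2=8  regs: r0:Add3,r1:13,r2:Add1,r3:7
  c8: -  regs: r0:Add3,r1:13,r2:Add1,r3:7
  c9: CDB Add1=20  regs: r0:Add3,r1:13,r2:20,r3:7
  c10: CDB Add3=-6  regs: r0:-6,r1:13,r2:20,r3:7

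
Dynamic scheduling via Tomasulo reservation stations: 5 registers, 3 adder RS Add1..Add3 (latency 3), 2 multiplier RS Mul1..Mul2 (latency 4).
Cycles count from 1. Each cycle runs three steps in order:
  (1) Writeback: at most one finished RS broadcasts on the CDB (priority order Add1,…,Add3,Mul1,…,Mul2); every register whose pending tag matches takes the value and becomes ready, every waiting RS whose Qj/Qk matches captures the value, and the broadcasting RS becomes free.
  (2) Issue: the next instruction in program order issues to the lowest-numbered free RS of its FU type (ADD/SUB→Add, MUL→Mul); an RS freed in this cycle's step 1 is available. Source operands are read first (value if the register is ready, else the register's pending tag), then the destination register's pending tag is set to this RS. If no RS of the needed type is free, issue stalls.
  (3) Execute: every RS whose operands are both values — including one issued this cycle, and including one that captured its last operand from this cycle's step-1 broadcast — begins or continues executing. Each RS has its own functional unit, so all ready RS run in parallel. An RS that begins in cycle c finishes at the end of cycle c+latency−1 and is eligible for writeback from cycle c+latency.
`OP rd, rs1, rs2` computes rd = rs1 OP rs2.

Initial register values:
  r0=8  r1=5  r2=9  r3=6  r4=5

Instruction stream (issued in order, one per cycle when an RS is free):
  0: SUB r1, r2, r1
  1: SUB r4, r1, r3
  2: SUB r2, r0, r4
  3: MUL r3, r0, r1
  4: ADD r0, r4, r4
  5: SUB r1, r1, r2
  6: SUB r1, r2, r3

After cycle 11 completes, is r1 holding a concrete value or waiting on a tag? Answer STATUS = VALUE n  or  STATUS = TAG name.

cycle 1: issue SUB r1<-Add1 // r0:8,r1:Add1,r2:9,r3:6,r4:5
cycle 2: issue SUB r4<-Add2 // r0:8,r1:Add1,r2:9,r3:6,r4:Add2
cycle 3: issue SUB r2<-Add3 // r0:8,r1:Add1,r2:Add3,r3:6,r4:Add2
cycle 4: CDB Add1=4; issue MUL r3<-Mul1 // r0:8,r1:4,r2:Add3,r3:Mul1,r4:Add2
cycle 5: issue ADD r0<-Add1 // r0:Add1,r1:4,r2:Add3,r3:Mul1,r4:Add2
cycle 6: stall // r0:Add1,r1:4,r2:Add3,r3:Mul1,r4:Add2
cycle 7: CDB Add2=-2; issue SUB r1<-Add2 // r0:Add1,r1:Add2,r2:Add3,r3:Mul1,r4:-2
cycle 8: CDB Mul1=32; stall // r0:Add1,r1:Add2,r2:Add3,r3:32,r4:-2
cycle 9: stall // r0:Add1,r1:Add2,r2:Add3,r3:32,r4:-2
cycle 10: CDB Add1=-4; issue SUB r1<-Add1 // r0:-4,r1:Add1,r2:Add3,r3:32,r4:-2
cycle 11: CDB Add3=10 // r0:-4,r1:Add1,r2:10,r3:32,r4:-2

STATUS = TAG Add1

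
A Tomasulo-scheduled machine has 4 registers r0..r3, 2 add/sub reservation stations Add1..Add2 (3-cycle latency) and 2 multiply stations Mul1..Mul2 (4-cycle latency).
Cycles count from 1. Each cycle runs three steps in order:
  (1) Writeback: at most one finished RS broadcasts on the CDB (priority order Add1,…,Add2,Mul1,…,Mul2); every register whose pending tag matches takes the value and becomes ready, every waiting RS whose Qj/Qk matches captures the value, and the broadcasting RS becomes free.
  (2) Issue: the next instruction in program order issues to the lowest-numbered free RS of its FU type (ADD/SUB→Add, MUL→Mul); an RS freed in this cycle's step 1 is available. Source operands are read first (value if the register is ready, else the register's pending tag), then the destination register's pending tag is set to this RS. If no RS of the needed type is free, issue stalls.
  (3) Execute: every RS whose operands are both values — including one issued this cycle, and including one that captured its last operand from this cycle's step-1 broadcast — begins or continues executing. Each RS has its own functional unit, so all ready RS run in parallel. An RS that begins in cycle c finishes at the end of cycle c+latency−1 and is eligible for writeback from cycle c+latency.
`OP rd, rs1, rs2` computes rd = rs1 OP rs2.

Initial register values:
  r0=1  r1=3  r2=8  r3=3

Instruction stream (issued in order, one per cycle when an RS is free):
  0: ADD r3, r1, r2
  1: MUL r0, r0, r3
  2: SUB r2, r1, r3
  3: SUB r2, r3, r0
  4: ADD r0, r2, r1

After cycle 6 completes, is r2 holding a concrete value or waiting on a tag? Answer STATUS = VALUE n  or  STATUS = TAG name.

STATUS = TAG Add1

  c1: issue ADD r3<-Add1  regs: r0:1,r1:3,r2:8,r3:Add1
  c2: issue MUL r0<-Mul1  regs: r0:Mul1,r1:3,r2:8,r3:Add1
  c3: issue SUB r2<-Add2  regs: r0:Mul1,r1:3,r2:Add2,r3:Add1
  c4: CDB Add1=11; issue SUB r2<-Add1  regs: r0:Mul1,r1:3,r2:Add1,r3:11
  c5: stall  regs: r0:Mul1,r1:3,r2:Add1,r3:11
  c6: stall  regs: r0:Mul1,r1:3,r2:Add1,r3:11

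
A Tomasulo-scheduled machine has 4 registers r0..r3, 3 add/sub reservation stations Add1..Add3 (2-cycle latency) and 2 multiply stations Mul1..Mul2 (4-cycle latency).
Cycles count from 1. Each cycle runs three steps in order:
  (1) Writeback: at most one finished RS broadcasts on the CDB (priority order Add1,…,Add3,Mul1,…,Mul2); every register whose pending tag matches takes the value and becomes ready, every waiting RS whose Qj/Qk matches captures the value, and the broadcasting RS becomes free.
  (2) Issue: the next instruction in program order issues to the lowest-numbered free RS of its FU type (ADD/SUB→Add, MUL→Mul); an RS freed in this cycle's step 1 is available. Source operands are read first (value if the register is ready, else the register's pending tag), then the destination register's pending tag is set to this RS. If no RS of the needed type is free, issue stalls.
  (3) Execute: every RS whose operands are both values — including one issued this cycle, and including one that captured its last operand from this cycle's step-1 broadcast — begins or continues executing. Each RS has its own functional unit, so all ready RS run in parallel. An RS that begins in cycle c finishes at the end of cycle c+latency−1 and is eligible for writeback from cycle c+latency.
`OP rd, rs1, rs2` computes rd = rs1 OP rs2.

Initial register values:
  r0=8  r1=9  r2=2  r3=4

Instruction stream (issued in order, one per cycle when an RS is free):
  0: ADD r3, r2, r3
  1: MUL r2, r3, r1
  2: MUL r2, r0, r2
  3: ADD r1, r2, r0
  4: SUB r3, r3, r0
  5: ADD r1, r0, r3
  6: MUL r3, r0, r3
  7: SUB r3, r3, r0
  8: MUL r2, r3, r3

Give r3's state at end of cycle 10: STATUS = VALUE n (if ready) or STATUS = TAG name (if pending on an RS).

c1: issue ADD r3<-Add1 | r0:8,r1:9,r2:2,r3:Add1
c2: issue MUL r2<-Mul1 | r0:8,r1:9,r2:Mul1,r3:Add1
c3: CDB Add1=6; issue MUL r2<-Mul2 | r0:8,r1:9,r2:Mul2,r3:6
c4: issue ADD r1<-Add1 | r0:8,r1:Add1,r2:Mul2,r3:6
c5: issue SUB r3<-Add2 | r0:8,r1:Add1,r2:Mul2,r3:Add2
c6: issue ADD r1<-Add3 | r0:8,r1:Add3,r2:Mul2,r3:Add2
c7: CDB Add2=-2; stall | r0:8,r1:Add3,r2:Mul2,r3:-2
c8: CDB Mul1=54; issue MUL r3<-Mul1 | r0:8,r1:Add3,r2:Mul2,r3:Mul1
c9: CDB Add3=6; issue SUB r3<-Add2 | r0:8,r1:6,r2:Mul2,r3:Add2
c10: stall | r0:8,r1:6,r2:Mul2,r3:Add2

STATUS = TAG Add2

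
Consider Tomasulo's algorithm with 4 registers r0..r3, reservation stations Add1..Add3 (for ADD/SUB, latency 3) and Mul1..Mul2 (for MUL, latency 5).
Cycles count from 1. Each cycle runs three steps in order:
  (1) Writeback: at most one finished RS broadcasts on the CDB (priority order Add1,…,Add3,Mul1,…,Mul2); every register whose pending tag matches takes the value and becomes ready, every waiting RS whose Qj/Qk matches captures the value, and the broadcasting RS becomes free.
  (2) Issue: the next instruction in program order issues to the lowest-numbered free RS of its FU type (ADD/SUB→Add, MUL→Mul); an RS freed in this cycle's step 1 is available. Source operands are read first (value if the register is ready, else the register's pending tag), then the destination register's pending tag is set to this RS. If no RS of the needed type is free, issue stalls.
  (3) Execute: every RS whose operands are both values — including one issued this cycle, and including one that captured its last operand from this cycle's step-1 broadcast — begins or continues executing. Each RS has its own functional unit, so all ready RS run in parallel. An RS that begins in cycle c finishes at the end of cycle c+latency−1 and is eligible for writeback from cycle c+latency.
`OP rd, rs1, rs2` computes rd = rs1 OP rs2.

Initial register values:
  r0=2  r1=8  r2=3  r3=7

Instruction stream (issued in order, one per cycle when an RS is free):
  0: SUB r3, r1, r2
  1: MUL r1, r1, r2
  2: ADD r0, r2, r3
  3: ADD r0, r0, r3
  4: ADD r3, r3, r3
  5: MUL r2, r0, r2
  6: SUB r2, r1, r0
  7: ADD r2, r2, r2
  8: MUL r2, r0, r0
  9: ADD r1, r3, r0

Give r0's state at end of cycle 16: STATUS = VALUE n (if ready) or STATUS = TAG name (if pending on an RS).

cycle 1: issue SUB r3<-Add1 // r0:2,r1:8,r2:3,r3:Add1
cycle 2: issue MUL r1<-Mul1 // r0:2,r1:Mul1,r2:3,r3:Add1
cycle 3: issue ADD r0<-Add2 // r0:Add2,r1:Mul1,r2:3,r3:Add1
cycle 4: CDB Add1=5; issue ADD r0<-Add1 // r0:Add1,r1:Mul1,r2:3,r3:5
cycle 5: issue ADD r3<-Add3 // r0:Add1,r1:Mul1,r2:3,r3:Add3
cycle 6: issue MUL r2<-Mul2 // r0:Add1,r1:Mul1,r2:Mul2,r3:Add3
cycle 7: CDB Add2=8; issue SUB r2<-Add2 // r0:Add1,r1:Mul1,r2:Add2,r3:Add3
cycle 8: CDB Add3=10; issue ADD r2<-Add3 // r0:Add1,r1:Mul1,r2:Add3,r3:10
cycle 9: CDB Mul1=24; issue MUL r2<-Mul1 // r0:Add1,r1:24,r2:Mul1,r3:10
cycle 10: CDB Add1=13; issue ADD r1<-Add1 // r0:13,r1:Add1,r2:Mul1,r3:10
cycle 11: - // r0:13,r1:Add1,r2:Mul1,r3:10
cycle 12: - // r0:13,r1:Add1,r2:Mul1,r3:10
cycle 13: CDB Add1=23 // r0:13,r1:23,r2:Mul1,r3:10
cycle 14: CDB Add2=11 // r0:13,r1:23,r2:Mul1,r3:10
cycle 15: CDB Mul1=169 // r0:13,r1:23,r2:169,r3:10
cycle 16: CDB Mul2=39 // r0:13,r1:23,r2:169,r3:10

STATUS = VALUE 13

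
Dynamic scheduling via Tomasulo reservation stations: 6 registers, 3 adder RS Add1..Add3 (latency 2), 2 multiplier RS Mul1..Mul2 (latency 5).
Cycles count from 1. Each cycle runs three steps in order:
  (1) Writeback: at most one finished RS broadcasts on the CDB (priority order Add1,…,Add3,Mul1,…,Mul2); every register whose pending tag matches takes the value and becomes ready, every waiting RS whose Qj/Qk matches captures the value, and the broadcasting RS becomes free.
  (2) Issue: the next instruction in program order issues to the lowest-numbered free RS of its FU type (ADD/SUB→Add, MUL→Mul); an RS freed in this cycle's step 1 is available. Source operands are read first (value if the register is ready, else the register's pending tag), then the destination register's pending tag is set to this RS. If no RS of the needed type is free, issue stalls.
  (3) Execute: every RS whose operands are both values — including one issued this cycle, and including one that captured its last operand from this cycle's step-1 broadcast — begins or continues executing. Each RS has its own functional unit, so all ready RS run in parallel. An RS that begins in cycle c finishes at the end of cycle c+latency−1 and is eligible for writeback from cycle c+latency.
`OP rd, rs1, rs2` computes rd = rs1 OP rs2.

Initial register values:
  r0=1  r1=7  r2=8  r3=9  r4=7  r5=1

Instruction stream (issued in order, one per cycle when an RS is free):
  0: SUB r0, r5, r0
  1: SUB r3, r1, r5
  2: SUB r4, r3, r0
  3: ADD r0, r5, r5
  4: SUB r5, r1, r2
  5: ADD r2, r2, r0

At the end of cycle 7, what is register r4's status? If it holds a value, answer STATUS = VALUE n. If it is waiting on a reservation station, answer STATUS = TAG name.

cycle 1: issue SUB r0<-Add1 // r0:Add1,r1:7,r2:8,r3:9,r4:7,r5:1
cycle 2: issue SUB r3<-Add2 // r0:Add1,r1:7,r2:8,r3:Add2,r4:7,r5:1
cycle 3: CDB Add1=0; issue SUB r4<-Add1 // r0:0,r1:7,r2:8,r3:Add2,r4:Add1,r5:1
cycle 4: CDB Add2=6; issue ADD r0<-Add2 // r0:Add2,r1:7,r2:8,r3:6,r4:Add1,r5:1
cycle 5: issue SUB r5<-Add3 // r0:Add2,r1:7,r2:8,r3:6,r4:Add1,r5:Add3
cycle 6: CDB Add1=6; issue ADD r2<-Add1 // r0:Add2,r1:7,r2:Add1,r3:6,r4:6,r5:Add3
cycle 7: CDB Add2=2 // r0:2,r1:7,r2:Add1,r3:6,r4:6,r5:Add3

STATUS = VALUE 6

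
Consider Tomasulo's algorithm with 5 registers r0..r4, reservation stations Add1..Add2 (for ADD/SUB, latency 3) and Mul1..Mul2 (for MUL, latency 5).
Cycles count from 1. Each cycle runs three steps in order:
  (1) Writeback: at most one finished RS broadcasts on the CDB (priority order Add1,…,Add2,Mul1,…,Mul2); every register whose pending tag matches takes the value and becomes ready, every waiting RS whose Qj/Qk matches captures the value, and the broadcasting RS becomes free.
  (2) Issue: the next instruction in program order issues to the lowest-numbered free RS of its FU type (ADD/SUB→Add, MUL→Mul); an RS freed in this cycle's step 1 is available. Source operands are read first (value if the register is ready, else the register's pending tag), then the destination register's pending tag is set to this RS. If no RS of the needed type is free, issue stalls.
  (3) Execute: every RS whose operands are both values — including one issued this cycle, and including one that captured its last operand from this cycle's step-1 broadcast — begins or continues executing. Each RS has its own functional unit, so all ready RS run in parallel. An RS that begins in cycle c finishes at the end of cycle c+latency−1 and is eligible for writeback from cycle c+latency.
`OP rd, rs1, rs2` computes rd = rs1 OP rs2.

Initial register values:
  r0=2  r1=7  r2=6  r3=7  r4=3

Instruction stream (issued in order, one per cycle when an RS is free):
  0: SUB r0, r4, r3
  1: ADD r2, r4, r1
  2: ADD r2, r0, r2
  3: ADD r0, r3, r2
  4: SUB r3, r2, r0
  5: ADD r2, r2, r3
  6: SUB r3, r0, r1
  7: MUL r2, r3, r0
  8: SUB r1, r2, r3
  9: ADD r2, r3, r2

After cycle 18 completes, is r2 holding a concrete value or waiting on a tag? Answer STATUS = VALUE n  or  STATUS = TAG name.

STATUS = TAG Add2

c1: issue SUB r0<-Add1 | r0:Add1,r1:7,r2:6,r3:7,r4:3
c2: issue ADD r2<-Add2 | r0:Add1,r1:7,r2:Add2,r3:7,r4:3
c3: stall | r0:Add1,r1:7,r2:Add2,r3:7,r4:3
c4: CDB Add1=-4; issue ADD r2<-Add1 | r0:-4,r1:7,r2:Add1,r3:7,r4:3
c5: CDB Add2=10; issue ADD r0<-Add2 | r0:Add2,r1:7,r2:Add1,r3:7,r4:3
c6: stall | r0:Add2,r1:7,r2:Add1,r3:7,r4:3
c7: stall | r0:Add2,r1:7,r2:Add1,r3:7,r4:3
c8: CDB Add1=6; issue SUB r3<-Add1 | r0:Add2,r1:7,r2:6,r3:Add1,r4:3
c9: stall | r0:Add2,r1:7,r2:6,r3:Add1,r4:3
c10: stall | r0:Add2,r1:7,r2:6,r3:Add1,r4:3
c11: CDB Add2=13; issue ADD r2<-Add2 | r0:13,r1:7,r2:Add2,r3:Add1,r4:3
c12: stall | r0:13,r1:7,r2:Add2,r3:Add1,r4:3
c13: stall | r0:13,r1:7,r2:Add2,r3:Add1,r4:3
c14: CDB Add1=-7; issue SUB r3<-Add1 | r0:13,r1:7,r2:Add2,r3:Add1,r4:3
c15: issue MUL r2<-Mul1 | r0:13,r1:7,r2:Mul1,r3:Add1,r4:3
c16: stall | r0:13,r1:7,r2:Mul1,r3:Add1,r4:3
c17: CDB Add1=6; issue SUB r1<-Add1 | r0:13,r1:Add1,r2:Mul1,r3:6,r4:3
c18: CDB Add2=-1; issue ADD r2<-Add2 | r0:13,r1:Add1,r2:Add2,r3:6,r4:3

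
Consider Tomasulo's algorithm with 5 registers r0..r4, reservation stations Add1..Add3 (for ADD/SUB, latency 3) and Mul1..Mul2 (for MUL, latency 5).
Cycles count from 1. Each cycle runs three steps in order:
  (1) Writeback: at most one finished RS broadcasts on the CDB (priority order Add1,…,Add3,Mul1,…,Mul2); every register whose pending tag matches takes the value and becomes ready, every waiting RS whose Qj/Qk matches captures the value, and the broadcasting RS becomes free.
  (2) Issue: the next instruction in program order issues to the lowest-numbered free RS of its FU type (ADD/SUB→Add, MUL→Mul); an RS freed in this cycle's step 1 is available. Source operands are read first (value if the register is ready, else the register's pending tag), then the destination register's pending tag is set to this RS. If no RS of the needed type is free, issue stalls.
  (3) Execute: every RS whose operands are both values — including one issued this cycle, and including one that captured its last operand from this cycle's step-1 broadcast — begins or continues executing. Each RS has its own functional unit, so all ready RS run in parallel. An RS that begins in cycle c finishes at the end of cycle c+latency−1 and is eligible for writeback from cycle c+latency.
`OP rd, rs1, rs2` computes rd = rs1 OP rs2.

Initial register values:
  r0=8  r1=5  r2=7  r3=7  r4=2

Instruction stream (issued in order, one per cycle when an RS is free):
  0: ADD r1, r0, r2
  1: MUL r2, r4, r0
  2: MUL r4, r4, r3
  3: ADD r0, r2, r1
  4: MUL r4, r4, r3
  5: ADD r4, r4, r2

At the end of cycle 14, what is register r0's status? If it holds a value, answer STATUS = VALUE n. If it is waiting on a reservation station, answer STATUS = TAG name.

STATUS = VALUE 31

  c1: issue ADD r1<-Add1  regs: r0:8,r1:Add1,r2:7,r3:7,r4:2
  c2: issue MUL r2<-Mul1  regs: r0:8,r1:Add1,r2:Mul1,r3:7,r4:2
  c3: issue MUL r4<-Mul2  regs: r0:8,r1:Add1,r2:Mul1,r3:7,r4:Mul2
  c4: CDB Add1=15; issue ADD r0<-Add1  regs: r0:Add1,r1:15,r2:Mul1,r3:7,r4:Mul2
  c5: stall  regs: r0:Add1,r1:15,r2:Mul1,r3:7,r4:Mul2
  c6: stall  regs: r0:Add1,r1:15,r2:Mul1,r3:7,r4:Mul2
  c7: CDB Mul1=16; issue MUL r4<-Mul1  regs: r0:Add1,r1:15,r2:16,r3:7,r4:Mul1
  c8: CDB Mul2=14; issue ADD r4<-Add2  regs: r0:Add1,r1:15,r2:16,r3:7,r4:Add2
  c9: -  regs: r0:Add1,r1:15,r2:16,r3:7,r4:Add2
  c10: CDB Add1=31  regs: r0:31,r1:15,r2:16,r3:7,r4:Add2
  c11: -  regs: r0:31,r1:15,r2:16,r3:7,r4:Add2
  c12: -  regs: r0:31,r1:15,r2:16,r3:7,r4:Add2
  c13: CDB Mul1=98  regs: r0:31,r1:15,r2:16,r3:7,r4:Add2
  c14: -  regs: r0:31,r1:15,r2:16,r3:7,r4:Add2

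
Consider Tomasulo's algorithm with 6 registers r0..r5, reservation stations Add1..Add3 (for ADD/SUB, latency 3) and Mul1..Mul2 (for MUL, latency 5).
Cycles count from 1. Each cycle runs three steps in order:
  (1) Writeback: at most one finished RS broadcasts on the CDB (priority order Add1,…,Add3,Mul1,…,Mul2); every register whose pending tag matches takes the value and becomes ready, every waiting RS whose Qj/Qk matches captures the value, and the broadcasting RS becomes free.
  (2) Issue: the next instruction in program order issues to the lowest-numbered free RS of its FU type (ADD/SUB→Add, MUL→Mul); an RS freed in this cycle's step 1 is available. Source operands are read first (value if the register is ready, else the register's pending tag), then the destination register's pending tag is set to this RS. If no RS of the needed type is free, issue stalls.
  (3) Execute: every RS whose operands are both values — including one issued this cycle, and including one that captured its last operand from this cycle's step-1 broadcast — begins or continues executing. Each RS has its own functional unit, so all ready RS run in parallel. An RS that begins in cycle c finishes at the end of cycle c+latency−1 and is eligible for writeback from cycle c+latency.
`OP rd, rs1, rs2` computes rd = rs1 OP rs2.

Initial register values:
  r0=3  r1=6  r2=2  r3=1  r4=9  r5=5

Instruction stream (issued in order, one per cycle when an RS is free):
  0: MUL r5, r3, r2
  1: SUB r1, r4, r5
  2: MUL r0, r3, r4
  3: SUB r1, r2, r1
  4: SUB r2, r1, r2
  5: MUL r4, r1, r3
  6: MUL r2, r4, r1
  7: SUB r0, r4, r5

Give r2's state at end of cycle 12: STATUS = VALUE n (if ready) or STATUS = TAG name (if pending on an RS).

  c1: issue MUL r5<-Mul1  regs: r0:3,r1:6,r2:2,r3:1,r4:9,r5:Mul1
  c2: issue SUB r1<-Add1  regs: r0:3,r1:Add1,r2:2,r3:1,r4:9,r5:Mul1
  c3: issue MUL r0<-Mul2  regs: r0:Mul2,r1:Add1,r2:2,r3:1,r4:9,r5:Mul1
  c4: issue SUB r1<-Add2  regs: r0:Mul2,r1:Add2,r2:2,r3:1,r4:9,r5:Mul1
  c5: issue SUB r2<-Add3  regs: r0:Mul2,r1:Add2,r2:Add3,r3:1,r4:9,r5:Mul1
  c6: CDB Mul1=2; issue MUL r4<-Mul1  regs: r0:Mul2,r1:Add2,r2:Add3,r3:1,r4:Mul1,r5:2
  c7: stall  regs: r0:Mul2,r1:Add2,r2:Add3,r3:1,r4:Mul1,r5:2
  c8: CDB Mul2=9; issue MUL r2<-Mul2  regs: r0:9,r1:Add2,r2:Mul2,r3:1,r4:Mul1,r5:2
  c9: CDB Add1=7; issue SUB r0<-Add1  regs: r0:Add1,r1:Add2,r2:Mul2,r3:1,r4:Mul1,r5:2
  c10: -  regs: r0:Add1,r1:Add2,r2:Mul2,r3:1,r4:Mul1,r5:2
  c11: -  regs: r0:Add1,r1:Add2,r2:Mul2,r3:1,r4:Mul1,r5:2
  c12: CDB Add2=-5  regs: r0:Add1,r1:-5,r2:Mul2,r3:1,r4:Mul1,r5:2

STATUS = TAG Mul2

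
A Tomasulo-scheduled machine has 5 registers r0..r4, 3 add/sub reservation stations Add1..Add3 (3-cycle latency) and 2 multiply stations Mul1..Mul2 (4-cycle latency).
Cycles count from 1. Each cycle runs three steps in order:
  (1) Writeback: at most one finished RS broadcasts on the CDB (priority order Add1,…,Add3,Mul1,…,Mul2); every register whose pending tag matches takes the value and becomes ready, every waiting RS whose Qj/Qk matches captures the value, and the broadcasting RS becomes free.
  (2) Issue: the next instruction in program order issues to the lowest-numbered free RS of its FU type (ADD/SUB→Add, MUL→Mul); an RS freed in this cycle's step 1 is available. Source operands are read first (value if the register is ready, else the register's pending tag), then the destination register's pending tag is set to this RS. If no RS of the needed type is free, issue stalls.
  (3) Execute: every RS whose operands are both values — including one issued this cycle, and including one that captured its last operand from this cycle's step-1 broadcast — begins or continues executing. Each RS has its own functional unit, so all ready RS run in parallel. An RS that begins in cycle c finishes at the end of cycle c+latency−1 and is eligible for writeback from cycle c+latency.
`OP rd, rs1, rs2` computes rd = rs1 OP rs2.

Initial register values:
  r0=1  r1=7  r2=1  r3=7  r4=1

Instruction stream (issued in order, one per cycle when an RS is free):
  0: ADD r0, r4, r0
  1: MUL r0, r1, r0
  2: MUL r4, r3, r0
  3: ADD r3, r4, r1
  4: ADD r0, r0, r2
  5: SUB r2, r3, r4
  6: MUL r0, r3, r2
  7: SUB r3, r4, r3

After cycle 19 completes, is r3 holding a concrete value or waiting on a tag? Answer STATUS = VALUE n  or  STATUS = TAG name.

cycle 1: issue ADD r0<-Add1 // r0:Add1,r1:7,r2:1,r3:7,r4:1
cycle 2: issue MUL r0<-Mul1 // r0:Mul1,r1:7,r2:1,r3:7,r4:1
cycle 3: issue MUL r4<-Mul2 // r0:Mul1,r1:7,r2:1,r3:7,r4:Mul2
cycle 4: CDB Add1=2; issue ADD r3<-Add1 // r0:Mul1,r1:7,r2:1,r3:Add1,r4:Mul2
cycle 5: issue ADD r0<-Add2 // r0:Add2,r1:7,r2:1,r3:Add1,r4:Mul2
cycle 6: issue SUB r2<-Add3 // r0:Add2,r1:7,r2:Add3,r3:Add1,r4:Mul2
cycle 7: stall // r0:Add2,r1:7,r2:Add3,r3:Add1,r4:Mul2
cycle 8: CDB Mul1=14; issue MUL r0<-Mul1 // r0:Mul1,r1:7,r2:Add3,r3:Add1,r4:Mul2
cycle 9: stall // r0:Mul1,r1:7,r2:Add3,r3:Add1,r4:Mul2
cycle 10: stall // r0:Mul1,r1:7,r2:Add3,r3:Add1,r4:Mul2
cycle 11: CDB Add2=15; issue SUB r3<-Add2 // r0:Mul1,r1:7,r2:Add3,r3:Add2,r4:Mul2
cycle 12: CDB Mul2=98 // r0:Mul1,r1:7,r2:Add3,r3:Add2,r4:98
cycle 13: - // r0:Mul1,r1:7,r2:Add3,r3:Add2,r4:98
cycle 14: - // r0:Mul1,r1:7,r2:Add3,r3:Add2,r4:98
cycle 15: CDB Add1=105 // r0:Mul1,r1:7,r2:Add3,r3:Add2,r4:98
cycle 16: - // r0:Mul1,r1:7,r2:Add3,r3:Add2,r4:98
cycle 17: - // r0:Mul1,r1:7,r2:Add3,r3:Add2,r4:98
cycle 18: CDB Add2=-7 // r0:Mul1,r1:7,r2:Add3,r3:-7,r4:98
cycle 19: CDB Add3=7 // r0:Mul1,r1:7,r2:7,r3:-7,r4:98

STATUS = VALUE -7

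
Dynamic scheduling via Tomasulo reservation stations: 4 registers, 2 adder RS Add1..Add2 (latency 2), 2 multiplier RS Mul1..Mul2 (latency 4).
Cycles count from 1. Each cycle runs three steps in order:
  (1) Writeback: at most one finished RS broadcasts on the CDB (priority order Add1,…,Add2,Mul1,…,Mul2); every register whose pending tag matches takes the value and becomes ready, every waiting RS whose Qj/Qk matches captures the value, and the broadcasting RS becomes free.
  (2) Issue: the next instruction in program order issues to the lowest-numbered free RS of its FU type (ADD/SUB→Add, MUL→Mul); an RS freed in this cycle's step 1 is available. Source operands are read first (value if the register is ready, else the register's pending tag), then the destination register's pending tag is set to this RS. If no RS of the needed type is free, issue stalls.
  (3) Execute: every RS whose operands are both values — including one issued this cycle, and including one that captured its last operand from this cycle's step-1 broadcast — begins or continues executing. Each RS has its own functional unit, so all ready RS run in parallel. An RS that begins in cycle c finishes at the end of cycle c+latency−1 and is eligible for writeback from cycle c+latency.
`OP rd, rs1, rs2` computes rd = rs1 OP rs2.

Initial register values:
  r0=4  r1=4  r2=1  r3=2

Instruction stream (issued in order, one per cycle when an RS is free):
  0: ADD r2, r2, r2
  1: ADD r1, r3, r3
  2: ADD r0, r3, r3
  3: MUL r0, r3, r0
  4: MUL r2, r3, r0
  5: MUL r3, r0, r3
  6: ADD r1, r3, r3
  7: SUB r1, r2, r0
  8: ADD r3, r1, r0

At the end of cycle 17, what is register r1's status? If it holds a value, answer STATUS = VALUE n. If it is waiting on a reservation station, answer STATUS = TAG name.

cycle 1: issue ADD r2<-Add1 // r0:4,r1:4,r2:Add1,r3:2
cycle 2: issue ADD r1<-Add2 // r0:4,r1:Add2,r2:Add1,r3:2
cycle 3: CDB Add1=2; issue ADD r0<-Add1 // r0:Add1,r1:Add2,r2:2,r3:2
cycle 4: CDB Add2=4; issue MUL r0<-Mul1 // r0:Mul1,r1:4,r2:2,r3:2
cycle 5: CDB Add1=4; issue MUL r2<-Mul2 // r0:Mul1,r1:4,r2:Mul2,r3:2
cycle 6: stall // r0:Mul1,r1:4,r2:Mul2,r3:2
cycle 7: stall // r0:Mul1,r1:4,r2:Mul2,r3:2
cycle 8: stall // r0:Mul1,r1:4,r2:Mul2,r3:2
cycle 9: CDB Mul1=8; issue MUL r3<-Mul1 // r0:8,r1:4,r2:Mul2,r3:Mul1
cycle 10: issue ADD r1<-Add1 // r0:8,r1:Add1,r2:Mul2,r3:Mul1
cycle 11: issue SUB r1<-Add2 // r0:8,r1:Add2,r2:Mul2,r3:Mul1
cycle 12: stall // r0:8,r1:Add2,r2:Mul2,r3:Mul1
cycle 13: CDB Mul1=16; stall // r0:8,r1:Add2,r2:Mul2,r3:16
cycle 14: CDB Mul2=16; stall // r0:8,r1:Add2,r2:16,r3:16
cycle 15: CDB Add1=32; issue ADD r3<-Add1 // r0:8,r1:Add2,r2:16,r3:Add1
cycle 16: CDB Add2=8 // r0:8,r1:8,r2:16,r3:Add1
cycle 17: - // r0:8,r1:8,r2:16,r3:Add1

STATUS = VALUE 8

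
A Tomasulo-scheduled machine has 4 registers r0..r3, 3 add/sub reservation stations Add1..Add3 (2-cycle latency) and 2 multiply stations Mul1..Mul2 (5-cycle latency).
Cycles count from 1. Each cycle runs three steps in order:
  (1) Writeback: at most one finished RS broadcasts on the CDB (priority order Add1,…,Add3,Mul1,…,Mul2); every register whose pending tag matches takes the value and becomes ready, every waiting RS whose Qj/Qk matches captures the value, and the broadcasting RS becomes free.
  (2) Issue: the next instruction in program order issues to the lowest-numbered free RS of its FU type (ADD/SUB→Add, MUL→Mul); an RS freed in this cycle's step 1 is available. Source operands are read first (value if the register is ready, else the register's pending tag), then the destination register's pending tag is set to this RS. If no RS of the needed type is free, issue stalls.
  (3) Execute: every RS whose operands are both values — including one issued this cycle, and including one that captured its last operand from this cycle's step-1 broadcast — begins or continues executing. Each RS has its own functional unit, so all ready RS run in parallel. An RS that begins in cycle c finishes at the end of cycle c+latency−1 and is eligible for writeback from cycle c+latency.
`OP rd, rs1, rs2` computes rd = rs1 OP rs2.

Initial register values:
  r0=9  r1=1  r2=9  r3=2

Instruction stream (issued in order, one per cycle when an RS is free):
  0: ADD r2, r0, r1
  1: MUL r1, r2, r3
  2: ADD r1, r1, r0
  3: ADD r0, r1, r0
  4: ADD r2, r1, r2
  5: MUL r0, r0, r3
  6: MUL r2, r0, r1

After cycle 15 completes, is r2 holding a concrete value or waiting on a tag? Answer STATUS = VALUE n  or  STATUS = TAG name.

cycle 1: issue ADD r2<-Add1 // r0:9,r1:1,r2:Add1,r3:2
cycle 2: issue MUL r1<-Mul1 // r0:9,r1:Mul1,r2:Add1,r3:2
cycle 3: CDB Add1=10; issue ADD r1<-Add1 // r0:9,r1:Add1,r2:10,r3:2
cycle 4: issue ADD r0<-Add2 // r0:Add2,r1:Add1,r2:10,r3:2
cycle 5: issue ADD r2<-Add3 // r0:Add2,r1:Add1,r2:Add3,r3:2
cycle 6: issue MUL r0<-Mul2 // r0:Mul2,r1:Add1,r2:Add3,r3:2
cycle 7: stall // r0:Mul2,r1:Add1,r2:Add3,r3:2
cycle 8: CDB Mul1=20; issue MUL r2<-Mul1 // r0:Mul2,r1:Add1,r2:Mul1,r3:2
cycle 9: - // r0:Mul2,r1:Add1,r2:Mul1,r3:2
cycle 10: CDB Add1=29 // r0:Mul2,r1:29,r2:Mul1,r3:2
cycle 11: - // r0:Mul2,r1:29,r2:Mul1,r3:2
cycle 12: CDB Add2=38 // r0:Mul2,r1:29,r2:Mul1,r3:2
cycle 13: CDB Add3=39 // r0:Mul2,r1:29,r2:Mul1,r3:2
cycle 14: - // r0:Mul2,r1:29,r2:Mul1,r3:2
cycle 15: - // r0:Mul2,r1:29,r2:Mul1,r3:2

STATUS = TAG Mul1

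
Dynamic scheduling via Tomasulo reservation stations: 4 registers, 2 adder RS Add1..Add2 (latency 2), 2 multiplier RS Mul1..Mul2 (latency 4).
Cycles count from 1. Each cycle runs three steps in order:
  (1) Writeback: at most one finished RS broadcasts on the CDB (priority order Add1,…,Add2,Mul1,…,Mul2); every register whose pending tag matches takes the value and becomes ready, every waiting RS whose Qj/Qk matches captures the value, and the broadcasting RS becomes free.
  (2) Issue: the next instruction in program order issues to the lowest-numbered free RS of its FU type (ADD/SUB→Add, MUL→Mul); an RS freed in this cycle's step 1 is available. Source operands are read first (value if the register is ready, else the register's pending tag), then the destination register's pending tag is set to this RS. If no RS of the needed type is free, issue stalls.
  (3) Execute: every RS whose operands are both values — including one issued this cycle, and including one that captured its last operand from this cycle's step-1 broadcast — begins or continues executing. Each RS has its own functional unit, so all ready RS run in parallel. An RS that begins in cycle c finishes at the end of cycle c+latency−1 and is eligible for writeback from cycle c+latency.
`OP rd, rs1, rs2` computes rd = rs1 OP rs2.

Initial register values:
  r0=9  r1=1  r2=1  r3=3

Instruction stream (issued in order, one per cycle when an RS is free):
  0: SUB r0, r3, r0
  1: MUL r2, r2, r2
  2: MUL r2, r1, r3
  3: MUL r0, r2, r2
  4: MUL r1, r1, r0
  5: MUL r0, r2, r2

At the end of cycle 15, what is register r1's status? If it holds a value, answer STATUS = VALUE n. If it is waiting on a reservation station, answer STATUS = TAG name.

STATUS = TAG Mul2

cycle 1: issue SUB r0<-Add1 // r0:Add1,r1:1,r2:1,r3:3
cycle 2: issue MUL r2<-Mul1 // r0:Add1,r1:1,r2:Mul1,r3:3
cycle 3: CDB Add1=-6; issue MUL r2<-Mul2 // r0:-6,r1:1,r2:Mul2,r3:3
cycle 4: stall // r0:-6,r1:1,r2:Mul2,r3:3
cycle 5: stall // r0:-6,r1:1,r2:Mul2,r3:3
cycle 6: CDB Mul1=1; issue MUL r0<-Mul1 // r0:Mul1,r1:1,r2:Mul2,r3:3
cycle 7: CDB Mul2=3; issue MUL r1<-Mul2 // r0:Mul1,r1:Mul2,r2:3,r3:3
cycle 8: stall // r0:Mul1,r1:Mul2,r2:3,r3:3
cycle 9: stall // r0:Mul1,r1:Mul2,r2:3,r3:3
cycle 10: stall // r0:Mul1,r1:Mul2,r2:3,r3:3
cycle 11: CDB Mul1=9; issue MUL r0<-Mul1 // r0:Mul1,r1:Mul2,r2:3,r3:3
cycle 12: - // r0:Mul1,r1:Mul2,r2:3,r3:3
cycle 13: - // r0:Mul1,r1:Mul2,r2:3,r3:3
cycle 14: - // r0:Mul1,r1:Mul2,r2:3,r3:3
cycle 15: CDB Mul1=9 // r0:9,r1:Mul2,r2:3,r3:3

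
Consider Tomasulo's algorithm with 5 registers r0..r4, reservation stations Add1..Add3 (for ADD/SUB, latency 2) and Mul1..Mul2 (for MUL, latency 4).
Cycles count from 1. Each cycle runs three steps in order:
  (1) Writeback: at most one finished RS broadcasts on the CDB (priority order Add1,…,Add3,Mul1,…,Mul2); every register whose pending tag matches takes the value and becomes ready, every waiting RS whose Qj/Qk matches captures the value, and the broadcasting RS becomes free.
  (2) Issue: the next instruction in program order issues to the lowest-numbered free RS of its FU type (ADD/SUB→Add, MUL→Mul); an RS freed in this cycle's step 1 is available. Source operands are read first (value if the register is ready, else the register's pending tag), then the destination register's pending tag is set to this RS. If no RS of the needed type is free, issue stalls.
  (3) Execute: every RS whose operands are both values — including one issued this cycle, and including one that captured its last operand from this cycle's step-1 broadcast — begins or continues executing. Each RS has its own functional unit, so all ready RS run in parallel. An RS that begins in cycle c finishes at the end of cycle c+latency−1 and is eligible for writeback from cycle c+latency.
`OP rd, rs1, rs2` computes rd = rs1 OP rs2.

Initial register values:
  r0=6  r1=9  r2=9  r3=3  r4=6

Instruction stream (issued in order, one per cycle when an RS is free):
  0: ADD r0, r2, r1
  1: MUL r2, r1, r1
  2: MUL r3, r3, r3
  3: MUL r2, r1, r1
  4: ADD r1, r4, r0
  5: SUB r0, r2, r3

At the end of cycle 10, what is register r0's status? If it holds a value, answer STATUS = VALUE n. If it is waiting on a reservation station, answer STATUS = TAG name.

  c1: issue ADD r0<-Add1  regs: r0:Add1,r1:9,r2:9,r3:3,r4:6
  c2: issue MUL r2<-Mul1  regs: r0:Add1,r1:9,r2:Mul1,r3:3,r4:6
  c3: CDB Add1=18; issue MUL r3<-Mul2  regs: r0:18,r1:9,r2:Mul1,r3:Mul2,r4:6
  c4: stall  regs: r0:18,r1:9,r2:Mul1,r3:Mul2,r4:6
  c5: stall  regs: r0:18,r1:9,r2:Mul1,r3:Mul2,r4:6
  c6: CDB Mul1=81; issue MUL r2<-Mul1  regs: r0:18,r1:9,r2:Mul1,r3:Mul2,r4:6
  c7: CDB Mul2=9; issue ADD r1<-Add1  regs: r0:18,r1:Add1,r2:Mul1,r3:9,r4:6
  c8: issue SUB r0<-Add2  regs: r0:Add2,r1:Add1,r2:Mul1,r3:9,r4:6
  c9: CDB Add1=24  regs: r0:Add2,r1:24,r2:Mul1,r3:9,r4:6
  c10: CDB Mul1=81  regs: r0:Add2,r1:24,r2:81,r3:9,r4:6

STATUS = TAG Add2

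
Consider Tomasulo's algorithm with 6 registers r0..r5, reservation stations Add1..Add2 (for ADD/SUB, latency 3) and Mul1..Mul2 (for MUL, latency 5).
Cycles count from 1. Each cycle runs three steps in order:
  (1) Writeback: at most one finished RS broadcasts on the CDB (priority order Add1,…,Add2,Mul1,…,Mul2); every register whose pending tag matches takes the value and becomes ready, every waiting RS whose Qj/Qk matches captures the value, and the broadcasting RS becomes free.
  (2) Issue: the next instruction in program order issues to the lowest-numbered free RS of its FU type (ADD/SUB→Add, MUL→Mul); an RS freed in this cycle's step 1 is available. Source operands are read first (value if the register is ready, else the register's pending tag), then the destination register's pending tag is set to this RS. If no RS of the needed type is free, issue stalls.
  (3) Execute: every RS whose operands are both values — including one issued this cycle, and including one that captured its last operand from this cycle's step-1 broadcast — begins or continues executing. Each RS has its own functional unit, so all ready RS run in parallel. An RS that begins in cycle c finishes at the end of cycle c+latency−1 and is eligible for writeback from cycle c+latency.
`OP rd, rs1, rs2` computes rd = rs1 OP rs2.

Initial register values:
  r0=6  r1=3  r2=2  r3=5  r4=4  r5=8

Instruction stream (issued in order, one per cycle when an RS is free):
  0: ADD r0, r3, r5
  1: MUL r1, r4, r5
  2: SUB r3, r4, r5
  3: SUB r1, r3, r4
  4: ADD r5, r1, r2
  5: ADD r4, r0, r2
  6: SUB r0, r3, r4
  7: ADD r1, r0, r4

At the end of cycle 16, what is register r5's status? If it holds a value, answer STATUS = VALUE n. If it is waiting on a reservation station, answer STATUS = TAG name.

STATUS = VALUE -6

cycle 1: issue ADD r0<-Add1 // r0:Add1,r1:3,r2:2,r3:5,r4:4,r5:8
cycle 2: issue MUL r1<-Mul1 // r0:Add1,r1:Mul1,r2:2,r3:5,r4:4,r5:8
cycle 3: issue SUB r3<-Add2 // r0:Add1,r1:Mul1,r2:2,r3:Add2,r4:4,r5:8
cycle 4: CDB Add1=13; issue SUB r1<-Add1 // r0:13,r1:Add1,r2:2,r3:Add2,r4:4,r5:8
cycle 5: stall // r0:13,r1:Add1,r2:2,r3:Add2,r4:4,r5:8
cycle 6: CDB Add2=-4; issue ADD r5<-Add2 // r0:13,r1:Add1,r2:2,r3:-4,r4:4,r5:Add2
cycle 7: CDB Mul1=32; stall // r0:13,r1:Add1,r2:2,r3:-4,r4:4,r5:Add2
cycle 8: stall // r0:13,r1:Add1,r2:2,r3:-4,r4:4,r5:Add2
cycle 9: CDB Add1=-8; issue ADD r4<-Add1 // r0:13,r1:-8,r2:2,r3:-4,r4:Add1,r5:Add2
cycle 10: stall // r0:13,r1:-8,r2:2,r3:-4,r4:Add1,r5:Add2
cycle 11: stall // r0:13,r1:-8,r2:2,r3:-4,r4:Add1,r5:Add2
cycle 12: CDB Add1=15; issue SUB r0<-Add1 // r0:Add1,r1:-8,r2:2,r3:-4,r4:15,r5:Add2
cycle 13: CDB Add2=-6; issue ADD r1<-Add2 // r0:Add1,r1:Add2,r2:2,r3:-4,r4:15,r5:-6
cycle 14: - // r0:Add1,r1:Add2,r2:2,r3:-4,r4:15,r5:-6
cycle 15: CDB Add1=-19 // r0:-19,r1:Add2,r2:2,r3:-4,r4:15,r5:-6
cycle 16: - // r0:-19,r1:Add2,r2:2,r3:-4,r4:15,r5:-6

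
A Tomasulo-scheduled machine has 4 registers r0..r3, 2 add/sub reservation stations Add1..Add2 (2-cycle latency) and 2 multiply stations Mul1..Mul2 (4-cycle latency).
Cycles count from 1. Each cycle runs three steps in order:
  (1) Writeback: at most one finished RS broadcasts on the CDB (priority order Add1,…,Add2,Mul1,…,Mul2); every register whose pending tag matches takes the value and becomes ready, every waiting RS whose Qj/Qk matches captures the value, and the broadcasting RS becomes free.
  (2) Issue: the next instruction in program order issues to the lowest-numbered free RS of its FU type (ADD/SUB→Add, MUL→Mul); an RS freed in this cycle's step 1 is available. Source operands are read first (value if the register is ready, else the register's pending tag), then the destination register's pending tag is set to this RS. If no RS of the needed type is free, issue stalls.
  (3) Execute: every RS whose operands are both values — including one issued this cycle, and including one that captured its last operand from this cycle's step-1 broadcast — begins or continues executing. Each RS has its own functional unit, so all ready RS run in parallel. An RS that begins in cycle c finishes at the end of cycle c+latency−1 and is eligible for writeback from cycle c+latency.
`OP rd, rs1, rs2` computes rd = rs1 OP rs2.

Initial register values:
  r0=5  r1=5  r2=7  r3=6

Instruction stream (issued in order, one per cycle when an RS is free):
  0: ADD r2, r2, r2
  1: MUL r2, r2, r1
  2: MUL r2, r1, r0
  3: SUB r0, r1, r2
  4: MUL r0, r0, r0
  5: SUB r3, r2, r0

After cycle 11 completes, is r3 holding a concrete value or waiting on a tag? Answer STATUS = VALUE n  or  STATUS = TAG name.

cycle 1: issue ADD r2<-Add1 // r0:5,r1:5,r2:Add1,r3:6
cycle 2: issue MUL r2<-Mul1 // r0:5,r1:5,r2:Mul1,r3:6
cycle 3: CDB Add1=14; issue MUL r2<-Mul2 // r0:5,r1:5,r2:Mul2,r3:6
cycle 4: issue SUB r0<-Add1 // r0:Add1,r1:5,r2:Mul2,r3:6
cycle 5: stall // r0:Add1,r1:5,r2:Mul2,r3:6
cycle 6: stall // r0:Add1,r1:5,r2:Mul2,r3:6
cycle 7: CDB Mul1=70; issue MUL r0<-Mul1 // r0:Mul1,r1:5,r2:Mul2,r3:6
cycle 8: CDB Mul2=25; issue SUB r3<-Add2 // r0:Mul1,r1:5,r2:25,r3:Add2
cycle 9: - // r0:Mul1,r1:5,r2:25,r3:Add2
cycle 10: CDB Add1=-20 // r0:Mul1,r1:5,r2:25,r3:Add2
cycle 11: - // r0:Mul1,r1:5,r2:25,r3:Add2

STATUS = TAG Add2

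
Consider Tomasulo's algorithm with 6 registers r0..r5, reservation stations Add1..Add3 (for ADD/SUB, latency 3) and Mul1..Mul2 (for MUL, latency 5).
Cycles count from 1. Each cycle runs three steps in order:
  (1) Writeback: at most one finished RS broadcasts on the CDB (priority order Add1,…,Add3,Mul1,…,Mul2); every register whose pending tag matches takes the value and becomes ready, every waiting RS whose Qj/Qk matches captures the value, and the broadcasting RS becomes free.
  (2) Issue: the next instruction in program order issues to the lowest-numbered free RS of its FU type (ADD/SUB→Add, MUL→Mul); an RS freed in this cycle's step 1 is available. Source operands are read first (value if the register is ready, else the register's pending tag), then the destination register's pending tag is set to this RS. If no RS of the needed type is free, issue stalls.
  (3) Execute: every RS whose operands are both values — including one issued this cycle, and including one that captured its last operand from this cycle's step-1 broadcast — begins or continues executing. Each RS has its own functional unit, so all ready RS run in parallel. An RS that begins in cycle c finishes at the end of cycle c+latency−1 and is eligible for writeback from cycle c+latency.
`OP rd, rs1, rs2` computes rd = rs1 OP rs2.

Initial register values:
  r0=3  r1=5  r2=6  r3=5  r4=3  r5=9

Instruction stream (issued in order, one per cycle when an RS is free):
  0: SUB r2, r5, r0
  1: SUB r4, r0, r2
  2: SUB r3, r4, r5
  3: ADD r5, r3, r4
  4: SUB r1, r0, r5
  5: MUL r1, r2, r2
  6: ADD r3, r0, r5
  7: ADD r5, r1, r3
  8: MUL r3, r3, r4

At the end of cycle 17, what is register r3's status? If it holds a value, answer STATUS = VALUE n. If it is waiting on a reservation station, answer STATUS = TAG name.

STATUS = TAG Mul1

cycle 1: issue SUB r2<-Add1 // r0:3,r1:5,r2:Add1,r3:5,r4:3,r5:9
cycle 2: issue SUB r4<-Add2 // r0:3,r1:5,r2:Add1,r3:5,r4:Add2,r5:9
cycle 3: issue SUB r3<-Add3 // r0:3,r1:5,r2:Add1,r3:Add3,r4:Add2,r5:9
cycle 4: CDB Add1=6; issue ADD r5<-Add1 // r0:3,r1:5,r2:6,r3:Add3,r4:Add2,r5:Add1
cycle 5: stall // r0:3,r1:5,r2:6,r3:Add3,r4:Add2,r5:Add1
cycle 6: stall // r0:3,r1:5,r2:6,r3:Add3,r4:Add2,r5:Add1
cycle 7: CDB Add2=-3; issue SUB r1<-Add2 // r0:3,r1:Add2,r2:6,r3:Add3,r4:-3,r5:Add1
cycle 8: issue MUL r1<-Mul1 // r0:3,r1:Mul1,r2:6,r3:Add3,r4:-3,r5:Add1
cycle 9: stall // r0:3,r1:Mul1,r2:6,r3:Add3,r4:-3,r5:Add1
cycle 10: CDB Add3=-12; issue ADD r3<-Add3 // r0:3,r1:Mul1,r2:6,r3:Add3,r4:-3,r5:Add1
cycle 11: stall // r0:3,r1:Mul1,r2:6,r3:Add3,r4:-3,r5:Add1
cycle 12: stall // r0:3,r1:Mul1,r2:6,r3:Add3,r4:-3,r5:Add1
cycle 13: CDB Add1=-15; issue ADD r5<-Add1 // r0:3,r1:Mul1,r2:6,r3:Add3,r4:-3,r5:Add1
cycle 14: CDB Mul1=36; issue MUL r3<-Mul1 // r0:3,r1:36,r2:6,r3:Mul1,r4:-3,r5:Add1
cycle 15: - // r0:3,r1:36,r2:6,r3:Mul1,r4:-3,r5:Add1
cycle 16: CDB Add2=18 // r0:3,r1:36,r2:6,r3:Mul1,r4:-3,r5:Add1
cycle 17: CDB Add3=-12 // r0:3,r1:36,r2:6,r3:Mul1,r4:-3,r5:Add1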